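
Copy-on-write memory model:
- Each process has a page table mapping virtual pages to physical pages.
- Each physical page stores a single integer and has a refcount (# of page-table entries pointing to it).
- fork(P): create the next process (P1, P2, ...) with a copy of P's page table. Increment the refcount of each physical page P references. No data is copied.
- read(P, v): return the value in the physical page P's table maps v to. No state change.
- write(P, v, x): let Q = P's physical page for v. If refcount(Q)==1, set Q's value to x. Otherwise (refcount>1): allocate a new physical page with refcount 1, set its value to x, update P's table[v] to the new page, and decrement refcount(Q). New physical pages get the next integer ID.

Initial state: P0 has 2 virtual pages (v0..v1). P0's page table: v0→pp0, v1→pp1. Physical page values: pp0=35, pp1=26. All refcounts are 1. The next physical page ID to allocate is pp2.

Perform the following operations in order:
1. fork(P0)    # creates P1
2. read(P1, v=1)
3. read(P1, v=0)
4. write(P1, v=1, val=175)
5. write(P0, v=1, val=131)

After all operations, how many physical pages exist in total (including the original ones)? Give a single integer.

Answer: 3

Derivation:
Op 1: fork(P0) -> P1. 2 ppages; refcounts: pp0:2 pp1:2
Op 2: read(P1, v1) -> 26. No state change.
Op 3: read(P1, v0) -> 35. No state change.
Op 4: write(P1, v1, 175). refcount(pp1)=2>1 -> COPY to pp2. 3 ppages; refcounts: pp0:2 pp1:1 pp2:1
Op 5: write(P0, v1, 131). refcount(pp1)=1 -> write in place. 3 ppages; refcounts: pp0:2 pp1:1 pp2:1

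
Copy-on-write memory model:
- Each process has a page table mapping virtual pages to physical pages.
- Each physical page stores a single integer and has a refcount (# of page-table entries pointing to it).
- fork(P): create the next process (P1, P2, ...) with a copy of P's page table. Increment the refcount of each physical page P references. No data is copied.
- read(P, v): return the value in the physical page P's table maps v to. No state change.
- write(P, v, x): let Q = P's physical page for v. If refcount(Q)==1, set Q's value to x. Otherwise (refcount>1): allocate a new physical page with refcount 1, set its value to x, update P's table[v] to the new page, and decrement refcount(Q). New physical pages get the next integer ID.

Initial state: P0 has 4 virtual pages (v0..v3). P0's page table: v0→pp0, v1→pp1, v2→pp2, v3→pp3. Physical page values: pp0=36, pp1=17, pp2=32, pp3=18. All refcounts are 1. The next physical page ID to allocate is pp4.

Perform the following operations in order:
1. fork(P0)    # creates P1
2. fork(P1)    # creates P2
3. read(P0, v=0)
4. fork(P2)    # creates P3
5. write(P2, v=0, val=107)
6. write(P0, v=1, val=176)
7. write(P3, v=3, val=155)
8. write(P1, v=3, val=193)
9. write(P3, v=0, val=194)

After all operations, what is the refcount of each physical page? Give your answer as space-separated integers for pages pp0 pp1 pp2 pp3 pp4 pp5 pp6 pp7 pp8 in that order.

Op 1: fork(P0) -> P1. 4 ppages; refcounts: pp0:2 pp1:2 pp2:2 pp3:2
Op 2: fork(P1) -> P2. 4 ppages; refcounts: pp0:3 pp1:3 pp2:3 pp3:3
Op 3: read(P0, v0) -> 36. No state change.
Op 4: fork(P2) -> P3. 4 ppages; refcounts: pp0:4 pp1:4 pp2:4 pp3:4
Op 5: write(P2, v0, 107). refcount(pp0)=4>1 -> COPY to pp4. 5 ppages; refcounts: pp0:3 pp1:4 pp2:4 pp3:4 pp4:1
Op 6: write(P0, v1, 176). refcount(pp1)=4>1 -> COPY to pp5. 6 ppages; refcounts: pp0:3 pp1:3 pp2:4 pp3:4 pp4:1 pp5:1
Op 7: write(P3, v3, 155). refcount(pp3)=4>1 -> COPY to pp6. 7 ppages; refcounts: pp0:3 pp1:3 pp2:4 pp3:3 pp4:1 pp5:1 pp6:1
Op 8: write(P1, v3, 193). refcount(pp3)=3>1 -> COPY to pp7. 8 ppages; refcounts: pp0:3 pp1:3 pp2:4 pp3:2 pp4:1 pp5:1 pp6:1 pp7:1
Op 9: write(P3, v0, 194). refcount(pp0)=3>1 -> COPY to pp8. 9 ppages; refcounts: pp0:2 pp1:3 pp2:4 pp3:2 pp4:1 pp5:1 pp6:1 pp7:1 pp8:1

Answer: 2 3 4 2 1 1 1 1 1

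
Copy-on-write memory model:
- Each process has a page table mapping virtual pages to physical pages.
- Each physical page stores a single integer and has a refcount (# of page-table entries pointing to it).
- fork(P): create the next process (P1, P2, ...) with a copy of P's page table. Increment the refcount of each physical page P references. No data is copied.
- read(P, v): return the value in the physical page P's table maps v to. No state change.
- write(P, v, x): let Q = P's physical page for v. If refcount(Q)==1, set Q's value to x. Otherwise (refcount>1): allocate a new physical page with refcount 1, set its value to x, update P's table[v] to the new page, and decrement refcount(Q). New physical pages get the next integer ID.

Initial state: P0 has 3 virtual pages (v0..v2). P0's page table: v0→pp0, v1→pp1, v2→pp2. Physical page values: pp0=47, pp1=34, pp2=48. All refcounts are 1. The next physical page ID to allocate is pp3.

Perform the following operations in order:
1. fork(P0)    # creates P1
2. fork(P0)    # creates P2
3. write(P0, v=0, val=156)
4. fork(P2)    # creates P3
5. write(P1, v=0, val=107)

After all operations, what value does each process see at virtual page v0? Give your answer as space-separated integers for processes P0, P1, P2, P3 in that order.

Answer: 156 107 47 47

Derivation:
Op 1: fork(P0) -> P1. 3 ppages; refcounts: pp0:2 pp1:2 pp2:2
Op 2: fork(P0) -> P2. 3 ppages; refcounts: pp0:3 pp1:3 pp2:3
Op 3: write(P0, v0, 156). refcount(pp0)=3>1 -> COPY to pp3. 4 ppages; refcounts: pp0:2 pp1:3 pp2:3 pp3:1
Op 4: fork(P2) -> P3. 4 ppages; refcounts: pp0:3 pp1:4 pp2:4 pp3:1
Op 5: write(P1, v0, 107). refcount(pp0)=3>1 -> COPY to pp4. 5 ppages; refcounts: pp0:2 pp1:4 pp2:4 pp3:1 pp4:1
P0: v0 -> pp3 = 156
P1: v0 -> pp4 = 107
P2: v0 -> pp0 = 47
P3: v0 -> pp0 = 47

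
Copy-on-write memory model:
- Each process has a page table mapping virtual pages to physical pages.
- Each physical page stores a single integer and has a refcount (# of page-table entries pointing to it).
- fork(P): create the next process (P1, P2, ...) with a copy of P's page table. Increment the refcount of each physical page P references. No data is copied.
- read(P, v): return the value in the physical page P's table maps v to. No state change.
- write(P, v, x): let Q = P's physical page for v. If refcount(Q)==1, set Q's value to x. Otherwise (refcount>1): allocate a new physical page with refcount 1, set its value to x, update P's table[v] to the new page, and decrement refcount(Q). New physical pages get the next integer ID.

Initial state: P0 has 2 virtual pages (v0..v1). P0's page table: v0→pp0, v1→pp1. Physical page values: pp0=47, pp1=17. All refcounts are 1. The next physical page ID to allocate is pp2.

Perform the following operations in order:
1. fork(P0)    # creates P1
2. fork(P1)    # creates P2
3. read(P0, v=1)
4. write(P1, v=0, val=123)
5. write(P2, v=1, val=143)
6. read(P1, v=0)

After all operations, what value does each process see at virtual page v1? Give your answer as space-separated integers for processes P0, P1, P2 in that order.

Op 1: fork(P0) -> P1. 2 ppages; refcounts: pp0:2 pp1:2
Op 2: fork(P1) -> P2. 2 ppages; refcounts: pp0:3 pp1:3
Op 3: read(P0, v1) -> 17. No state change.
Op 4: write(P1, v0, 123). refcount(pp0)=3>1 -> COPY to pp2. 3 ppages; refcounts: pp0:2 pp1:3 pp2:1
Op 5: write(P2, v1, 143). refcount(pp1)=3>1 -> COPY to pp3. 4 ppages; refcounts: pp0:2 pp1:2 pp2:1 pp3:1
Op 6: read(P1, v0) -> 123. No state change.
P0: v1 -> pp1 = 17
P1: v1 -> pp1 = 17
P2: v1 -> pp3 = 143

Answer: 17 17 143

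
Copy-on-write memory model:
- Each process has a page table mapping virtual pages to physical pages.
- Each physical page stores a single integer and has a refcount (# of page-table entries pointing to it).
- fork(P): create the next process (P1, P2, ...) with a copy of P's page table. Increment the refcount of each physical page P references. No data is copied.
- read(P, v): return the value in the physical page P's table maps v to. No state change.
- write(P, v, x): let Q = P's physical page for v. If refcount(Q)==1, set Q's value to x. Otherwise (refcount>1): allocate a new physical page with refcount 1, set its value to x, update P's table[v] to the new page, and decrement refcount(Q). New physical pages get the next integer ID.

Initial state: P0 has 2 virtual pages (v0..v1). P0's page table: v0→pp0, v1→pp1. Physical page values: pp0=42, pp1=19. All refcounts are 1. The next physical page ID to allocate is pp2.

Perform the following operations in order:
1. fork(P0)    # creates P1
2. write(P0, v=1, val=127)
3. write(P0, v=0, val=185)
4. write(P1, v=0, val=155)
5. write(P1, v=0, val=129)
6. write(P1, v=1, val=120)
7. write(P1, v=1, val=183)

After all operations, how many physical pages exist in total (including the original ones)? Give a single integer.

Answer: 4

Derivation:
Op 1: fork(P0) -> P1. 2 ppages; refcounts: pp0:2 pp1:2
Op 2: write(P0, v1, 127). refcount(pp1)=2>1 -> COPY to pp2. 3 ppages; refcounts: pp0:2 pp1:1 pp2:1
Op 3: write(P0, v0, 185). refcount(pp0)=2>1 -> COPY to pp3. 4 ppages; refcounts: pp0:1 pp1:1 pp2:1 pp3:1
Op 4: write(P1, v0, 155). refcount(pp0)=1 -> write in place. 4 ppages; refcounts: pp0:1 pp1:1 pp2:1 pp3:1
Op 5: write(P1, v0, 129). refcount(pp0)=1 -> write in place. 4 ppages; refcounts: pp0:1 pp1:1 pp2:1 pp3:1
Op 6: write(P1, v1, 120). refcount(pp1)=1 -> write in place. 4 ppages; refcounts: pp0:1 pp1:1 pp2:1 pp3:1
Op 7: write(P1, v1, 183). refcount(pp1)=1 -> write in place. 4 ppages; refcounts: pp0:1 pp1:1 pp2:1 pp3:1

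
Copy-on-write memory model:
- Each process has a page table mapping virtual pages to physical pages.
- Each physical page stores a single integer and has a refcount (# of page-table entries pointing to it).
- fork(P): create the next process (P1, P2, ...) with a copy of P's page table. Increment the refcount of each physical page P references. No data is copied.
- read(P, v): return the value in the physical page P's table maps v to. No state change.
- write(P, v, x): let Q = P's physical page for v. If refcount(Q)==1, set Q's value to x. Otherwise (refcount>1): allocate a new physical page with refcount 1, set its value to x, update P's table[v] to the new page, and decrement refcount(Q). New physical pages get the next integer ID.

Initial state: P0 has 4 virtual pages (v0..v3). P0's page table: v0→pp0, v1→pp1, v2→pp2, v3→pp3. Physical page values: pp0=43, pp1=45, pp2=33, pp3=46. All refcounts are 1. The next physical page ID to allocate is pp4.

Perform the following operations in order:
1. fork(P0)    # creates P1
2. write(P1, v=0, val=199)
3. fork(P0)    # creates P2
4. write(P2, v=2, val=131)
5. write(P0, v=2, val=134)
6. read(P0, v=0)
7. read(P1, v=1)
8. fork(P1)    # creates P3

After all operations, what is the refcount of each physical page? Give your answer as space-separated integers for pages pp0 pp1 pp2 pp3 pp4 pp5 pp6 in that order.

Op 1: fork(P0) -> P1. 4 ppages; refcounts: pp0:2 pp1:2 pp2:2 pp3:2
Op 2: write(P1, v0, 199). refcount(pp0)=2>1 -> COPY to pp4. 5 ppages; refcounts: pp0:1 pp1:2 pp2:2 pp3:2 pp4:1
Op 3: fork(P0) -> P2. 5 ppages; refcounts: pp0:2 pp1:3 pp2:3 pp3:3 pp4:1
Op 4: write(P2, v2, 131). refcount(pp2)=3>1 -> COPY to pp5. 6 ppages; refcounts: pp0:2 pp1:3 pp2:2 pp3:3 pp4:1 pp5:1
Op 5: write(P0, v2, 134). refcount(pp2)=2>1 -> COPY to pp6. 7 ppages; refcounts: pp0:2 pp1:3 pp2:1 pp3:3 pp4:1 pp5:1 pp6:1
Op 6: read(P0, v0) -> 43. No state change.
Op 7: read(P1, v1) -> 45. No state change.
Op 8: fork(P1) -> P3. 7 ppages; refcounts: pp0:2 pp1:4 pp2:2 pp3:4 pp4:2 pp5:1 pp6:1

Answer: 2 4 2 4 2 1 1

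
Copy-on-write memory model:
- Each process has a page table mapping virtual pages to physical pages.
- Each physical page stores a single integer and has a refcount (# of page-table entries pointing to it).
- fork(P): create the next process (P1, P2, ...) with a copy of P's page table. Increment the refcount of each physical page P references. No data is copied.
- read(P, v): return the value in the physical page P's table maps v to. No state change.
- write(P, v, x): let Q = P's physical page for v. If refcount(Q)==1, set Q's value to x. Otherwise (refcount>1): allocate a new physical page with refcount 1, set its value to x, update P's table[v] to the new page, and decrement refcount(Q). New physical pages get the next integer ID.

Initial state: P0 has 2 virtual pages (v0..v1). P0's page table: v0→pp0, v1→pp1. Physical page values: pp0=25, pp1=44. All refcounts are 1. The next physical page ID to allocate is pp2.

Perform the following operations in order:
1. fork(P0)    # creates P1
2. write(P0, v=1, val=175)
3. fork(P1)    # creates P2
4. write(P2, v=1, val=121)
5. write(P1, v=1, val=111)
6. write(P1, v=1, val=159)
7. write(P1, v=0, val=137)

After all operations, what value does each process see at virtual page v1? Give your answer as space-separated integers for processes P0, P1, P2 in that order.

Answer: 175 159 121

Derivation:
Op 1: fork(P0) -> P1. 2 ppages; refcounts: pp0:2 pp1:2
Op 2: write(P0, v1, 175). refcount(pp1)=2>1 -> COPY to pp2. 3 ppages; refcounts: pp0:2 pp1:1 pp2:1
Op 3: fork(P1) -> P2. 3 ppages; refcounts: pp0:3 pp1:2 pp2:1
Op 4: write(P2, v1, 121). refcount(pp1)=2>1 -> COPY to pp3. 4 ppages; refcounts: pp0:3 pp1:1 pp2:1 pp3:1
Op 5: write(P1, v1, 111). refcount(pp1)=1 -> write in place. 4 ppages; refcounts: pp0:3 pp1:1 pp2:1 pp3:1
Op 6: write(P1, v1, 159). refcount(pp1)=1 -> write in place. 4 ppages; refcounts: pp0:3 pp1:1 pp2:1 pp3:1
Op 7: write(P1, v0, 137). refcount(pp0)=3>1 -> COPY to pp4. 5 ppages; refcounts: pp0:2 pp1:1 pp2:1 pp3:1 pp4:1
P0: v1 -> pp2 = 175
P1: v1 -> pp1 = 159
P2: v1 -> pp3 = 121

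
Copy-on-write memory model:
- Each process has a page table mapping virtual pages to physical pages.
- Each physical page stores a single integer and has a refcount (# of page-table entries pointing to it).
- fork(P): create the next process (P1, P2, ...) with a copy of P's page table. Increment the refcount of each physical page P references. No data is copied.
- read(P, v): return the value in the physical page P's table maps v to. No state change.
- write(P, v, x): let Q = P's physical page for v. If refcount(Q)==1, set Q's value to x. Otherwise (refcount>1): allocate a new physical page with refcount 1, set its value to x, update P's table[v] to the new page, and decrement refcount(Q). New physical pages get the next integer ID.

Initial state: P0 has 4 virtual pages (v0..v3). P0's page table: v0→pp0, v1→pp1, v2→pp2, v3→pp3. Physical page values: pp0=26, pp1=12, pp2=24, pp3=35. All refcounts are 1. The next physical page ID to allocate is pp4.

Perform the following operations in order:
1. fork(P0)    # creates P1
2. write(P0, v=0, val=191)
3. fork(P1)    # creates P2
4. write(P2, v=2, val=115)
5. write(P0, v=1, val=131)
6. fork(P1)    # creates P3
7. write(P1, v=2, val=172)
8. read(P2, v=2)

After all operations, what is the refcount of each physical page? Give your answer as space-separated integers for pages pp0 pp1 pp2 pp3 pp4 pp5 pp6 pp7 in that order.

Op 1: fork(P0) -> P1. 4 ppages; refcounts: pp0:2 pp1:2 pp2:2 pp3:2
Op 2: write(P0, v0, 191). refcount(pp0)=2>1 -> COPY to pp4. 5 ppages; refcounts: pp0:1 pp1:2 pp2:2 pp3:2 pp4:1
Op 3: fork(P1) -> P2. 5 ppages; refcounts: pp0:2 pp1:3 pp2:3 pp3:3 pp4:1
Op 4: write(P2, v2, 115). refcount(pp2)=3>1 -> COPY to pp5. 6 ppages; refcounts: pp0:2 pp1:3 pp2:2 pp3:3 pp4:1 pp5:1
Op 5: write(P0, v1, 131). refcount(pp1)=3>1 -> COPY to pp6. 7 ppages; refcounts: pp0:2 pp1:2 pp2:2 pp3:3 pp4:1 pp5:1 pp6:1
Op 6: fork(P1) -> P3. 7 ppages; refcounts: pp0:3 pp1:3 pp2:3 pp3:4 pp4:1 pp5:1 pp6:1
Op 7: write(P1, v2, 172). refcount(pp2)=3>1 -> COPY to pp7. 8 ppages; refcounts: pp0:3 pp1:3 pp2:2 pp3:4 pp4:1 pp5:1 pp6:1 pp7:1
Op 8: read(P2, v2) -> 115. No state change.

Answer: 3 3 2 4 1 1 1 1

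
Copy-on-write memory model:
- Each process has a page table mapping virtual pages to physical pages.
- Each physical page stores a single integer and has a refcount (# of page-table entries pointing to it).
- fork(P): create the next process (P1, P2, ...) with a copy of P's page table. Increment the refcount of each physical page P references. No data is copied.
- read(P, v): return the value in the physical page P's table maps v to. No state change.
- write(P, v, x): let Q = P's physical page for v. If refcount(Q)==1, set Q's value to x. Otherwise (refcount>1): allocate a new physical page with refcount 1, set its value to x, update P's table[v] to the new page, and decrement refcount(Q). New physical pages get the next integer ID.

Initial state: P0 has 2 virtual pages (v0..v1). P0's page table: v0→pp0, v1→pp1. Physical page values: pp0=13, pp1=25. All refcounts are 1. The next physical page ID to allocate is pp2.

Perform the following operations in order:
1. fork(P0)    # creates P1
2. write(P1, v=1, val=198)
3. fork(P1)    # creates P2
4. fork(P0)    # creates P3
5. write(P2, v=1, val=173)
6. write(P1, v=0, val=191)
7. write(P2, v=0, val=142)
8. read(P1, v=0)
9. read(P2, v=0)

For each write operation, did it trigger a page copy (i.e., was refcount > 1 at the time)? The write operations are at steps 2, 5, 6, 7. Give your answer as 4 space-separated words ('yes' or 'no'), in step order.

Op 1: fork(P0) -> P1. 2 ppages; refcounts: pp0:2 pp1:2
Op 2: write(P1, v1, 198). refcount(pp1)=2>1 -> COPY to pp2. 3 ppages; refcounts: pp0:2 pp1:1 pp2:1
Op 3: fork(P1) -> P2. 3 ppages; refcounts: pp0:3 pp1:1 pp2:2
Op 4: fork(P0) -> P3. 3 ppages; refcounts: pp0:4 pp1:2 pp2:2
Op 5: write(P2, v1, 173). refcount(pp2)=2>1 -> COPY to pp3. 4 ppages; refcounts: pp0:4 pp1:2 pp2:1 pp3:1
Op 6: write(P1, v0, 191). refcount(pp0)=4>1 -> COPY to pp4. 5 ppages; refcounts: pp0:3 pp1:2 pp2:1 pp3:1 pp4:1
Op 7: write(P2, v0, 142). refcount(pp0)=3>1 -> COPY to pp5. 6 ppages; refcounts: pp0:2 pp1:2 pp2:1 pp3:1 pp4:1 pp5:1
Op 8: read(P1, v0) -> 191. No state change.
Op 9: read(P2, v0) -> 142. No state change.

yes yes yes yes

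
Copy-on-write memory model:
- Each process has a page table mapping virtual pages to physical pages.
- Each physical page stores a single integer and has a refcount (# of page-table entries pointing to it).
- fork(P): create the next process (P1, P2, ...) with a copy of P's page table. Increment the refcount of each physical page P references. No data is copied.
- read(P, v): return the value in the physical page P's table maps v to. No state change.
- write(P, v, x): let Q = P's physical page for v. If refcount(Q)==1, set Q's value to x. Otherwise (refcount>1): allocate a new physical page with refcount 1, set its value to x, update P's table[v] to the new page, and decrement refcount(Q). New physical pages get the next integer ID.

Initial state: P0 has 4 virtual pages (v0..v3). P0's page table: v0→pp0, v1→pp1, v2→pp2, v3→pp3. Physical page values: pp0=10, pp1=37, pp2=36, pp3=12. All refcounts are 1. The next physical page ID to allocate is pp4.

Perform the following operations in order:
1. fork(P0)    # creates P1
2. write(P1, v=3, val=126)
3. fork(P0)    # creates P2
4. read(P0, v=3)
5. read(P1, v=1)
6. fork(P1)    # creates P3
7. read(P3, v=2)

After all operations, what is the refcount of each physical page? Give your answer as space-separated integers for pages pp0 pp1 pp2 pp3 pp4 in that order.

Answer: 4 4 4 2 2

Derivation:
Op 1: fork(P0) -> P1. 4 ppages; refcounts: pp0:2 pp1:2 pp2:2 pp3:2
Op 2: write(P1, v3, 126). refcount(pp3)=2>1 -> COPY to pp4. 5 ppages; refcounts: pp0:2 pp1:2 pp2:2 pp3:1 pp4:1
Op 3: fork(P0) -> P2. 5 ppages; refcounts: pp0:3 pp1:3 pp2:3 pp3:2 pp4:1
Op 4: read(P0, v3) -> 12. No state change.
Op 5: read(P1, v1) -> 37. No state change.
Op 6: fork(P1) -> P3. 5 ppages; refcounts: pp0:4 pp1:4 pp2:4 pp3:2 pp4:2
Op 7: read(P3, v2) -> 36. No state change.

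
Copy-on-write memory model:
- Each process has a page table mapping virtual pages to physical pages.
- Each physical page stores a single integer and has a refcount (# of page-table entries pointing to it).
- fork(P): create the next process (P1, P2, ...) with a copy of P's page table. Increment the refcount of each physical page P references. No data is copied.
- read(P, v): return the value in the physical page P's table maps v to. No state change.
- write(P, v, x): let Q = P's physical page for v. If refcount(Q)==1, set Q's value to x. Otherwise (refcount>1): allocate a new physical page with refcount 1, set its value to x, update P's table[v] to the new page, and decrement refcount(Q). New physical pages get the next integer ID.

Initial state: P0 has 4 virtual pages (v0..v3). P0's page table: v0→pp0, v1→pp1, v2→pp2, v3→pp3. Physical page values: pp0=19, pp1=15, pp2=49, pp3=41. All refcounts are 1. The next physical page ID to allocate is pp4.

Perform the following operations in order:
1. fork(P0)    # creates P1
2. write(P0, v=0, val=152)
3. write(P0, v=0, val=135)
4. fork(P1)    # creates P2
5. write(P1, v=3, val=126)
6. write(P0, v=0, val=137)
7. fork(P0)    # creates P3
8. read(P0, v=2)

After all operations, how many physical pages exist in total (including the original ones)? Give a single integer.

Op 1: fork(P0) -> P1. 4 ppages; refcounts: pp0:2 pp1:2 pp2:2 pp3:2
Op 2: write(P0, v0, 152). refcount(pp0)=2>1 -> COPY to pp4. 5 ppages; refcounts: pp0:1 pp1:2 pp2:2 pp3:2 pp4:1
Op 3: write(P0, v0, 135). refcount(pp4)=1 -> write in place. 5 ppages; refcounts: pp0:1 pp1:2 pp2:2 pp3:2 pp4:1
Op 4: fork(P1) -> P2. 5 ppages; refcounts: pp0:2 pp1:3 pp2:3 pp3:3 pp4:1
Op 5: write(P1, v3, 126). refcount(pp3)=3>1 -> COPY to pp5. 6 ppages; refcounts: pp0:2 pp1:3 pp2:3 pp3:2 pp4:1 pp5:1
Op 6: write(P0, v0, 137). refcount(pp4)=1 -> write in place. 6 ppages; refcounts: pp0:2 pp1:3 pp2:3 pp3:2 pp4:1 pp5:1
Op 7: fork(P0) -> P3. 6 ppages; refcounts: pp0:2 pp1:4 pp2:4 pp3:3 pp4:2 pp5:1
Op 8: read(P0, v2) -> 49. No state change.

Answer: 6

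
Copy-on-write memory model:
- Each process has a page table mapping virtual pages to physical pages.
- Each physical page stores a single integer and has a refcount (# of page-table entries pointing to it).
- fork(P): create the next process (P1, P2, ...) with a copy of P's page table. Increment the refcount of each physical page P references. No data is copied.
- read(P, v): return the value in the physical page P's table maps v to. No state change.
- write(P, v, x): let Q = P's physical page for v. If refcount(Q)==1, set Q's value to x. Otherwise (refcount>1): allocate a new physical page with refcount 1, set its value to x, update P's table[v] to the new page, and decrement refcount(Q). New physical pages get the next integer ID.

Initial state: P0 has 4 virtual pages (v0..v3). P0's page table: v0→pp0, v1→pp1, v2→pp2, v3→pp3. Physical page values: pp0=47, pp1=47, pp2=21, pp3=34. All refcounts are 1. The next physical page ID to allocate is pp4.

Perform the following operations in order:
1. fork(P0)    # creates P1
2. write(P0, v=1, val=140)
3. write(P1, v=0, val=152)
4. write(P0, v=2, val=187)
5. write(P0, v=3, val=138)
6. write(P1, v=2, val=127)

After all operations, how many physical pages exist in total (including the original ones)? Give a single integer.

Answer: 8

Derivation:
Op 1: fork(P0) -> P1. 4 ppages; refcounts: pp0:2 pp1:2 pp2:2 pp3:2
Op 2: write(P0, v1, 140). refcount(pp1)=2>1 -> COPY to pp4. 5 ppages; refcounts: pp0:2 pp1:1 pp2:2 pp3:2 pp4:1
Op 3: write(P1, v0, 152). refcount(pp0)=2>1 -> COPY to pp5. 6 ppages; refcounts: pp0:1 pp1:1 pp2:2 pp3:2 pp4:1 pp5:1
Op 4: write(P0, v2, 187). refcount(pp2)=2>1 -> COPY to pp6. 7 ppages; refcounts: pp0:1 pp1:1 pp2:1 pp3:2 pp4:1 pp5:1 pp6:1
Op 5: write(P0, v3, 138). refcount(pp3)=2>1 -> COPY to pp7. 8 ppages; refcounts: pp0:1 pp1:1 pp2:1 pp3:1 pp4:1 pp5:1 pp6:1 pp7:1
Op 6: write(P1, v2, 127). refcount(pp2)=1 -> write in place. 8 ppages; refcounts: pp0:1 pp1:1 pp2:1 pp3:1 pp4:1 pp5:1 pp6:1 pp7:1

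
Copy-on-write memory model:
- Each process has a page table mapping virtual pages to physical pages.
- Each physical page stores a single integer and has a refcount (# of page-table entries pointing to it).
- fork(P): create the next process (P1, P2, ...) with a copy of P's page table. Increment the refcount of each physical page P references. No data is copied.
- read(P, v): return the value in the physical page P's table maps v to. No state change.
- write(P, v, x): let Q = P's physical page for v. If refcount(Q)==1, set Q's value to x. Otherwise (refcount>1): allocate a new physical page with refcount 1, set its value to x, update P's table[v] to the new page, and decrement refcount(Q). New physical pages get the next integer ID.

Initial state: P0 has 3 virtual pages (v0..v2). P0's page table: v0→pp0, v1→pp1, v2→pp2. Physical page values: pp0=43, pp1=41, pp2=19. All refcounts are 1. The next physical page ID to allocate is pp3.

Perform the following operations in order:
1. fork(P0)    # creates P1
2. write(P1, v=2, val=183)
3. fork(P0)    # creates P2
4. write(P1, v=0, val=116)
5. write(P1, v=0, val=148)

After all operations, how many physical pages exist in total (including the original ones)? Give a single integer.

Answer: 5

Derivation:
Op 1: fork(P0) -> P1. 3 ppages; refcounts: pp0:2 pp1:2 pp2:2
Op 2: write(P1, v2, 183). refcount(pp2)=2>1 -> COPY to pp3. 4 ppages; refcounts: pp0:2 pp1:2 pp2:1 pp3:1
Op 3: fork(P0) -> P2. 4 ppages; refcounts: pp0:3 pp1:3 pp2:2 pp3:1
Op 4: write(P1, v0, 116). refcount(pp0)=3>1 -> COPY to pp4. 5 ppages; refcounts: pp0:2 pp1:3 pp2:2 pp3:1 pp4:1
Op 5: write(P1, v0, 148). refcount(pp4)=1 -> write in place. 5 ppages; refcounts: pp0:2 pp1:3 pp2:2 pp3:1 pp4:1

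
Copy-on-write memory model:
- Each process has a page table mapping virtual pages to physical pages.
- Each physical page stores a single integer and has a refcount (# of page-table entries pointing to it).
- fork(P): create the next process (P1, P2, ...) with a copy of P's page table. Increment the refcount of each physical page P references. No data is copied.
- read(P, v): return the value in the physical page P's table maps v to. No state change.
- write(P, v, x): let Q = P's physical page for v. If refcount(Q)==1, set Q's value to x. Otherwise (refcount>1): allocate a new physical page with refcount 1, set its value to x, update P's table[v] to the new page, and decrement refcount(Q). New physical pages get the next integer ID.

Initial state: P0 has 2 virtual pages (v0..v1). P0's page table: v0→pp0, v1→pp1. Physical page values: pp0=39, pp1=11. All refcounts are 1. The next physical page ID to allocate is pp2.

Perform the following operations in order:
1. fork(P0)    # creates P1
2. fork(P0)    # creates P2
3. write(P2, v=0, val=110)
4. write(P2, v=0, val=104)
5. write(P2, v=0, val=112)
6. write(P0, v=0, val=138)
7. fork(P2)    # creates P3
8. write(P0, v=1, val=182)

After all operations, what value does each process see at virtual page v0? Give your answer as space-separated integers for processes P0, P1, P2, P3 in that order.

Answer: 138 39 112 112

Derivation:
Op 1: fork(P0) -> P1. 2 ppages; refcounts: pp0:2 pp1:2
Op 2: fork(P0) -> P2. 2 ppages; refcounts: pp0:3 pp1:3
Op 3: write(P2, v0, 110). refcount(pp0)=3>1 -> COPY to pp2. 3 ppages; refcounts: pp0:2 pp1:3 pp2:1
Op 4: write(P2, v0, 104). refcount(pp2)=1 -> write in place. 3 ppages; refcounts: pp0:2 pp1:3 pp2:1
Op 5: write(P2, v0, 112). refcount(pp2)=1 -> write in place. 3 ppages; refcounts: pp0:2 pp1:3 pp2:1
Op 6: write(P0, v0, 138). refcount(pp0)=2>1 -> COPY to pp3. 4 ppages; refcounts: pp0:1 pp1:3 pp2:1 pp3:1
Op 7: fork(P2) -> P3. 4 ppages; refcounts: pp0:1 pp1:4 pp2:2 pp3:1
Op 8: write(P0, v1, 182). refcount(pp1)=4>1 -> COPY to pp4. 5 ppages; refcounts: pp0:1 pp1:3 pp2:2 pp3:1 pp4:1
P0: v0 -> pp3 = 138
P1: v0 -> pp0 = 39
P2: v0 -> pp2 = 112
P3: v0 -> pp2 = 112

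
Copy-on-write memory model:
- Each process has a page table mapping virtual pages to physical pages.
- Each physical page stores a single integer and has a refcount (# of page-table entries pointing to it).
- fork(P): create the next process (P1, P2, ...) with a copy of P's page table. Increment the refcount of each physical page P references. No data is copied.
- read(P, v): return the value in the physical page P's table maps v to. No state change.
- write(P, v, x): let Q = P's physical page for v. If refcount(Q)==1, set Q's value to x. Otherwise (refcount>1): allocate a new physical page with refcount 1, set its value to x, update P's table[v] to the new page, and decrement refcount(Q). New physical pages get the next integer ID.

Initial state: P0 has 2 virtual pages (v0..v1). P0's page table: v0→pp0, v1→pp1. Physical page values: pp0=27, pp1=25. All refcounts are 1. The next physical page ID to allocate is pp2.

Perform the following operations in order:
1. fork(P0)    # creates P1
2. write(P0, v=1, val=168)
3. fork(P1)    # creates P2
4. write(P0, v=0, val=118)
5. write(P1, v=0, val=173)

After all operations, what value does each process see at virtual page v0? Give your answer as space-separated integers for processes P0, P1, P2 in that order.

Answer: 118 173 27

Derivation:
Op 1: fork(P0) -> P1. 2 ppages; refcounts: pp0:2 pp1:2
Op 2: write(P0, v1, 168). refcount(pp1)=2>1 -> COPY to pp2. 3 ppages; refcounts: pp0:2 pp1:1 pp2:1
Op 3: fork(P1) -> P2. 3 ppages; refcounts: pp0:3 pp1:2 pp2:1
Op 4: write(P0, v0, 118). refcount(pp0)=3>1 -> COPY to pp3. 4 ppages; refcounts: pp0:2 pp1:2 pp2:1 pp3:1
Op 5: write(P1, v0, 173). refcount(pp0)=2>1 -> COPY to pp4. 5 ppages; refcounts: pp0:1 pp1:2 pp2:1 pp3:1 pp4:1
P0: v0 -> pp3 = 118
P1: v0 -> pp4 = 173
P2: v0 -> pp0 = 27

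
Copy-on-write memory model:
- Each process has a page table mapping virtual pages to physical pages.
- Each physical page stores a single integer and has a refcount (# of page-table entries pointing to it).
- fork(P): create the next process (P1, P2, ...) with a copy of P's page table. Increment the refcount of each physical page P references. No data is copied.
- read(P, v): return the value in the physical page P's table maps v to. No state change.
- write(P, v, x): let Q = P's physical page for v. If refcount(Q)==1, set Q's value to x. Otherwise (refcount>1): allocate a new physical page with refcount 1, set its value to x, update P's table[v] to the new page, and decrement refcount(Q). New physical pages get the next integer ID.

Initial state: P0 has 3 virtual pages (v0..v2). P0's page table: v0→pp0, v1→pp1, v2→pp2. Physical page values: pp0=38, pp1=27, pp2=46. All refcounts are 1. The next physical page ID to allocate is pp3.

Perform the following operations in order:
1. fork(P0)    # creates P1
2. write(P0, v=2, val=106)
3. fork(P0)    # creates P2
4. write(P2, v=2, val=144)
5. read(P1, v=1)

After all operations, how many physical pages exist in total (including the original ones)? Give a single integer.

Op 1: fork(P0) -> P1. 3 ppages; refcounts: pp0:2 pp1:2 pp2:2
Op 2: write(P0, v2, 106). refcount(pp2)=2>1 -> COPY to pp3. 4 ppages; refcounts: pp0:2 pp1:2 pp2:1 pp3:1
Op 3: fork(P0) -> P2. 4 ppages; refcounts: pp0:3 pp1:3 pp2:1 pp3:2
Op 4: write(P2, v2, 144). refcount(pp3)=2>1 -> COPY to pp4. 5 ppages; refcounts: pp0:3 pp1:3 pp2:1 pp3:1 pp4:1
Op 5: read(P1, v1) -> 27. No state change.

Answer: 5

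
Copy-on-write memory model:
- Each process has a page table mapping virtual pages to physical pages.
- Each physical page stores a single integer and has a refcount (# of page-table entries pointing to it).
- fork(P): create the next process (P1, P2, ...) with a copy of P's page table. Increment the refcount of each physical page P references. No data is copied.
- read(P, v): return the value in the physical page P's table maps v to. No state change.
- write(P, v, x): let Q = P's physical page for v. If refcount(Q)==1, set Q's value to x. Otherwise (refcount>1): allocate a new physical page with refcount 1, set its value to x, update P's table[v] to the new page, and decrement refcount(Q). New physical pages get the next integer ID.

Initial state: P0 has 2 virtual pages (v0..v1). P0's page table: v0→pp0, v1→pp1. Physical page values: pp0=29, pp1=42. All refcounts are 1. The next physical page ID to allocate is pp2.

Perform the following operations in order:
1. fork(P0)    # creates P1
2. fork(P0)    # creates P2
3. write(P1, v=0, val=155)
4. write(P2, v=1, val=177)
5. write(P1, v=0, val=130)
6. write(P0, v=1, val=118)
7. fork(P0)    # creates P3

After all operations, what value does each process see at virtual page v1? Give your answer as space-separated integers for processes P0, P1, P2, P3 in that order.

Op 1: fork(P0) -> P1. 2 ppages; refcounts: pp0:2 pp1:2
Op 2: fork(P0) -> P2. 2 ppages; refcounts: pp0:3 pp1:3
Op 3: write(P1, v0, 155). refcount(pp0)=3>1 -> COPY to pp2. 3 ppages; refcounts: pp0:2 pp1:3 pp2:1
Op 4: write(P2, v1, 177). refcount(pp1)=3>1 -> COPY to pp3. 4 ppages; refcounts: pp0:2 pp1:2 pp2:1 pp3:1
Op 5: write(P1, v0, 130). refcount(pp2)=1 -> write in place. 4 ppages; refcounts: pp0:2 pp1:2 pp2:1 pp3:1
Op 6: write(P0, v1, 118). refcount(pp1)=2>1 -> COPY to pp4. 5 ppages; refcounts: pp0:2 pp1:1 pp2:1 pp3:1 pp4:1
Op 7: fork(P0) -> P3. 5 ppages; refcounts: pp0:3 pp1:1 pp2:1 pp3:1 pp4:2
P0: v1 -> pp4 = 118
P1: v1 -> pp1 = 42
P2: v1 -> pp3 = 177
P3: v1 -> pp4 = 118

Answer: 118 42 177 118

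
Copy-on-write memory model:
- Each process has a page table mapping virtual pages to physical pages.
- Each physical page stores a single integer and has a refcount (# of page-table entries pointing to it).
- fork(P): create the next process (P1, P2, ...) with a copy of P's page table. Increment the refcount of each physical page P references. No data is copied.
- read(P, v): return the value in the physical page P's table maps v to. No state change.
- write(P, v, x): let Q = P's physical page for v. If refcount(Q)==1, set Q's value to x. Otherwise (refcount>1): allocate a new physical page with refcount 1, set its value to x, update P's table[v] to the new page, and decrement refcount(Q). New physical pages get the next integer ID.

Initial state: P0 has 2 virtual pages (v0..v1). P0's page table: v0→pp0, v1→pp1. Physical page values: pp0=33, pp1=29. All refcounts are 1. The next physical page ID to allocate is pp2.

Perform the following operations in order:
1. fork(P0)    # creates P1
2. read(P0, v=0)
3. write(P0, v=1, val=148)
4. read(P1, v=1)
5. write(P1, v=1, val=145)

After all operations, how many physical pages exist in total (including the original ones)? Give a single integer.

Answer: 3

Derivation:
Op 1: fork(P0) -> P1. 2 ppages; refcounts: pp0:2 pp1:2
Op 2: read(P0, v0) -> 33. No state change.
Op 3: write(P0, v1, 148). refcount(pp1)=2>1 -> COPY to pp2. 3 ppages; refcounts: pp0:2 pp1:1 pp2:1
Op 4: read(P1, v1) -> 29. No state change.
Op 5: write(P1, v1, 145). refcount(pp1)=1 -> write in place. 3 ppages; refcounts: pp0:2 pp1:1 pp2:1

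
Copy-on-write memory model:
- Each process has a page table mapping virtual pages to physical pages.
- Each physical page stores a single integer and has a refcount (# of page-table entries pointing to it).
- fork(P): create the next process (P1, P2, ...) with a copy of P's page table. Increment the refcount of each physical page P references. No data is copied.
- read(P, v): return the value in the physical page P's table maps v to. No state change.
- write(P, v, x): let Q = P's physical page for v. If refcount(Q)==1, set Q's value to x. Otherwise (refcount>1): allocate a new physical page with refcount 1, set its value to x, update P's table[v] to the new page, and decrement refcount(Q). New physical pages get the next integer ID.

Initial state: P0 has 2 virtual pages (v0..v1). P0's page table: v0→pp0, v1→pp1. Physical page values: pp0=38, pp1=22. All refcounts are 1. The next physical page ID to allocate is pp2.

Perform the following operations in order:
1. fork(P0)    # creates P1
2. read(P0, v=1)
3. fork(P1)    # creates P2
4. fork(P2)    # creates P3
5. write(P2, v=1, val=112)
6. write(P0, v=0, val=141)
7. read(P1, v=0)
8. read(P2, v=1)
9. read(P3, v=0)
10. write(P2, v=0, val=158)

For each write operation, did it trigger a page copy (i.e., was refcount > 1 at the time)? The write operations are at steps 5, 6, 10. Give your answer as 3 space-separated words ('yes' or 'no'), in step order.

Op 1: fork(P0) -> P1. 2 ppages; refcounts: pp0:2 pp1:2
Op 2: read(P0, v1) -> 22. No state change.
Op 3: fork(P1) -> P2. 2 ppages; refcounts: pp0:3 pp1:3
Op 4: fork(P2) -> P3. 2 ppages; refcounts: pp0:4 pp1:4
Op 5: write(P2, v1, 112). refcount(pp1)=4>1 -> COPY to pp2. 3 ppages; refcounts: pp0:4 pp1:3 pp2:1
Op 6: write(P0, v0, 141). refcount(pp0)=4>1 -> COPY to pp3. 4 ppages; refcounts: pp0:3 pp1:3 pp2:1 pp3:1
Op 7: read(P1, v0) -> 38. No state change.
Op 8: read(P2, v1) -> 112. No state change.
Op 9: read(P3, v0) -> 38. No state change.
Op 10: write(P2, v0, 158). refcount(pp0)=3>1 -> COPY to pp4. 5 ppages; refcounts: pp0:2 pp1:3 pp2:1 pp3:1 pp4:1

yes yes yes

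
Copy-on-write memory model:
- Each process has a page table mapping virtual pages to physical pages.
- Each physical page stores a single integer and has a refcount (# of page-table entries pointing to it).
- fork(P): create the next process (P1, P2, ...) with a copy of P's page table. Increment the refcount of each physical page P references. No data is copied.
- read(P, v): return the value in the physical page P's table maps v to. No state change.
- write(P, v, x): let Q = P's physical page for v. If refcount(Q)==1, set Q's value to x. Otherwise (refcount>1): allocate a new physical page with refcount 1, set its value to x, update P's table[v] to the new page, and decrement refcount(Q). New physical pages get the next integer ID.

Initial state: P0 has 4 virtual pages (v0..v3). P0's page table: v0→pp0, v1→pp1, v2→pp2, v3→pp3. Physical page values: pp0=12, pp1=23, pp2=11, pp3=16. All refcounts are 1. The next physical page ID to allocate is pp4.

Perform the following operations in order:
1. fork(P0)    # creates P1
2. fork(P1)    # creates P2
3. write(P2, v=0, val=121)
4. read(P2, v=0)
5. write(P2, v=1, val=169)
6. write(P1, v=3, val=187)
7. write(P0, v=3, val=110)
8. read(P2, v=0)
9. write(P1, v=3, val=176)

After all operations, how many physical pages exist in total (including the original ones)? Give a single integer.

Op 1: fork(P0) -> P1. 4 ppages; refcounts: pp0:2 pp1:2 pp2:2 pp3:2
Op 2: fork(P1) -> P2. 4 ppages; refcounts: pp0:3 pp1:3 pp2:3 pp3:3
Op 3: write(P2, v0, 121). refcount(pp0)=3>1 -> COPY to pp4. 5 ppages; refcounts: pp0:2 pp1:3 pp2:3 pp3:3 pp4:1
Op 4: read(P2, v0) -> 121. No state change.
Op 5: write(P2, v1, 169). refcount(pp1)=3>1 -> COPY to pp5. 6 ppages; refcounts: pp0:2 pp1:2 pp2:3 pp3:3 pp4:1 pp5:1
Op 6: write(P1, v3, 187). refcount(pp3)=3>1 -> COPY to pp6. 7 ppages; refcounts: pp0:2 pp1:2 pp2:3 pp3:2 pp4:1 pp5:1 pp6:1
Op 7: write(P0, v3, 110). refcount(pp3)=2>1 -> COPY to pp7. 8 ppages; refcounts: pp0:2 pp1:2 pp2:3 pp3:1 pp4:1 pp5:1 pp6:1 pp7:1
Op 8: read(P2, v0) -> 121. No state change.
Op 9: write(P1, v3, 176). refcount(pp6)=1 -> write in place. 8 ppages; refcounts: pp0:2 pp1:2 pp2:3 pp3:1 pp4:1 pp5:1 pp6:1 pp7:1

Answer: 8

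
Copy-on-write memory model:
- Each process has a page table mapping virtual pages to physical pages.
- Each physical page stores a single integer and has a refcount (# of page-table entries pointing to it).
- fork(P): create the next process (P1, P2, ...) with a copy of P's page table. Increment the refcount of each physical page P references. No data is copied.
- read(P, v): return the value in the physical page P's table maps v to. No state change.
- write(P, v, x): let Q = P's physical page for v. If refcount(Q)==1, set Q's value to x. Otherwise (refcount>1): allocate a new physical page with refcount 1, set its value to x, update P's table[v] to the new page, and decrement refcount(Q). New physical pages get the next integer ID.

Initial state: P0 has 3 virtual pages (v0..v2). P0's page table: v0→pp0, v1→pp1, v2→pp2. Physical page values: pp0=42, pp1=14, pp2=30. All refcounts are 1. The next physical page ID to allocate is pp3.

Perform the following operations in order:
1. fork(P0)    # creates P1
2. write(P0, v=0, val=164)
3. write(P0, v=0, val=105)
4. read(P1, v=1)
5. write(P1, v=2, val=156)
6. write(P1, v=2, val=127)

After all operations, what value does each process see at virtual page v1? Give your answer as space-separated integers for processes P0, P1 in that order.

Answer: 14 14

Derivation:
Op 1: fork(P0) -> P1. 3 ppages; refcounts: pp0:2 pp1:2 pp2:2
Op 2: write(P0, v0, 164). refcount(pp0)=2>1 -> COPY to pp3. 4 ppages; refcounts: pp0:1 pp1:2 pp2:2 pp3:1
Op 3: write(P0, v0, 105). refcount(pp3)=1 -> write in place. 4 ppages; refcounts: pp0:1 pp1:2 pp2:2 pp3:1
Op 4: read(P1, v1) -> 14. No state change.
Op 5: write(P1, v2, 156). refcount(pp2)=2>1 -> COPY to pp4. 5 ppages; refcounts: pp0:1 pp1:2 pp2:1 pp3:1 pp4:1
Op 6: write(P1, v2, 127). refcount(pp4)=1 -> write in place. 5 ppages; refcounts: pp0:1 pp1:2 pp2:1 pp3:1 pp4:1
P0: v1 -> pp1 = 14
P1: v1 -> pp1 = 14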